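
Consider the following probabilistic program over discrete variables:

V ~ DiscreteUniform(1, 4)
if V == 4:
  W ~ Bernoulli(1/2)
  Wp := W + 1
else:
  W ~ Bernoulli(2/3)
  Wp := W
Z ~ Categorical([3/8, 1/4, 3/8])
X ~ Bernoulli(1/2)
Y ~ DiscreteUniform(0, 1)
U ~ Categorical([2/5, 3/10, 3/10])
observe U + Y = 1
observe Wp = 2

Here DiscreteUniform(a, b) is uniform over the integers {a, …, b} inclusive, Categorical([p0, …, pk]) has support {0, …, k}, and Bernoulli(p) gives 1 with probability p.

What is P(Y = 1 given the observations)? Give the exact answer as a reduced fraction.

Enumerate traces; 12 have nonzero weight after conditioning:
  (V=4, W=1, Z=0, X=0, Y=0, U=1) weight 9/2560
  (V=4, W=1, Z=0, X=0, Y=1, U=0) weight 3/640
  (V=4, W=1, Z=0, X=1, Y=0, U=1) weight 9/2560
  (V=4, W=1, Z=0, X=1, Y=1, U=0) weight 3/640
  (V=4, W=1, Z=1, X=0, Y=0, U=1) weight 3/1280
  (V=4, W=1, Z=1, X=0, Y=1, U=0) weight 1/320
  (V=4, W=1, Z=1, X=1, Y=0, U=1) weight 3/1280
  (V=4, W=1, Z=1, X=1, Y=1, U=0) weight 1/320
  … 4 more
Group by Y:
  weight(Y=0) = 3/160
  weight(Y=1) = 1/40
Total weight = 3/160 + 1/40 = 7/160
P(Y=0 | obs) = 3/160 / 7/160 = 3/7
P(Y=1 | obs) = 1/40 / 7/160 = 4/7

P(Y = 1 | obs) = 4/7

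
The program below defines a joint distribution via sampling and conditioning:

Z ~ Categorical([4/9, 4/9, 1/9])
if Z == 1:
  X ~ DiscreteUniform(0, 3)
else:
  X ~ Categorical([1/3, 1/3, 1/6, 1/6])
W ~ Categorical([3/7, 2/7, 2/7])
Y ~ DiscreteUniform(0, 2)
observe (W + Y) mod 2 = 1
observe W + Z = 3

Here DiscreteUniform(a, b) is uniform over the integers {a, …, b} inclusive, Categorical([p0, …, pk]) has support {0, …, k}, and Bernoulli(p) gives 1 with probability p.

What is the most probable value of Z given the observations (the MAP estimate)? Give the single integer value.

Enumerate traces; 12 have nonzero weight after conditioning:
  (Z=1, X=0, W=2, Y=1) weight 2/189
  (Z=1, X=1, W=2, Y=1) weight 2/189
  (Z=1, X=2, W=2, Y=1) weight 2/189
  (Z=1, X=3, W=2, Y=1) weight 2/189
  (Z=2, X=0, W=1, Y=0) weight 2/567
  (Z=2, X=0, W=1, Y=2) weight 2/567
  (Z=2, X=1, W=1, Y=0) weight 2/567
  (Z=2, X=1, W=1, Y=2) weight 2/567
  … 4 more
Group by Z:
  weight(Z=1) = 8/189
  weight(Z=2) = 4/189
Total weight = 8/189 + 4/189 = 4/63
P(Z=1 | obs) = 8/189 / 4/63 = 2/3
P(Z=2 | obs) = 4/189 / 4/63 = 1/3
argmax = 1

argmax_v P(Z = v | obs) = 1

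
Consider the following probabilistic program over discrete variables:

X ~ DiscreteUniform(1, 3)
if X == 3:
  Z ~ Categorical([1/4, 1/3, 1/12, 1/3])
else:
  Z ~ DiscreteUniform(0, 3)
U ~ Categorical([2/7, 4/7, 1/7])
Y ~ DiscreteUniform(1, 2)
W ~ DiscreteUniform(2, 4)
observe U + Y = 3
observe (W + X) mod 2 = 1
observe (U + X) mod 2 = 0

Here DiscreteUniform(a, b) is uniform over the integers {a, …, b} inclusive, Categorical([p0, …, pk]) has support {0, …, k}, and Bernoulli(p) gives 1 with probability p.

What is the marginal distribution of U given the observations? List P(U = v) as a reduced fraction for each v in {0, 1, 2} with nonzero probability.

Enumerate traces; 20 have nonzero weight after conditioning:
  (X=1, Z=0, U=1, Y=2, W=2) weight 1/126
  (X=1, Z=0, U=1, Y=2, W=4) weight 1/126
  (X=1, Z=1, U=1, Y=2, W=2) weight 1/126
  (X=1, Z=1, U=1, Y=2, W=4) weight 1/126
  (X=1, Z=2, U=1, Y=2, W=2) weight 1/126
  (X=1, Z=2, U=1, Y=2, W=4) weight 1/126
  (X=1, Z=3, U=1, Y=2, W=2) weight 1/126
  (X=1, Z=3, U=1, Y=2, W=4) weight 1/126
  (X=2, Z=0, U=2, Y=1, W=3) weight 1/504
  … 11 more
Group by U:
  weight(U=1) = 8/63
  weight(U=2) = 1/126
Total weight = 8/63 + 1/126 = 17/126
P(U=1 | obs) = 8/63 / 17/126 = 16/17
P(U=2 | obs) = 1/126 / 17/126 = 1/17

P(U=1) = 16/17, P(U=2) = 1/17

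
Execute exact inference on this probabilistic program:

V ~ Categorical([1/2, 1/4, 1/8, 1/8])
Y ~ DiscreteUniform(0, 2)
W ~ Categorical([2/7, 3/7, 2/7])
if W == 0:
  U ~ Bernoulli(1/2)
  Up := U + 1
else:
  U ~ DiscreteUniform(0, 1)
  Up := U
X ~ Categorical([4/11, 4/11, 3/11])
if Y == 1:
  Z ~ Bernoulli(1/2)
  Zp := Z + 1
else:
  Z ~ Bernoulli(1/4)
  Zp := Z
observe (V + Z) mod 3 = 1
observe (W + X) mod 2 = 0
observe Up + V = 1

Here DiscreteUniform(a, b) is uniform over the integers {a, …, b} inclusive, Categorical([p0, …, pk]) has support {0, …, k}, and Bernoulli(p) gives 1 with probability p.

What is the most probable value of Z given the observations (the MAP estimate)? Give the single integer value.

Enumerate traces; 24 have nonzero weight after conditioning:
  (V=0, Y=0, W=0, U=0, X=0, Z=1) weight 1/462
  (V=0, Y=0, W=0, U=0, X=2, Z=1) weight 1/616
  (V=0, Y=0, W=1, U=1, X=1, Z=1) weight 1/308
  (V=0, Y=0, W=2, U=1, X=0, Z=1) weight 1/462
  (V=0, Y=0, W=2, U=1, X=2, Z=1) weight 1/616
  (V=0, Y=1, W=0, U=0, X=0, Z=1) weight 1/231
  (V=0, Y=1, W=0, U=0, X=2, Z=1) weight 1/308
  (V=0, Y=1, W=1, U=1, X=1, Z=1) weight 1/154
  (V=1, Y=0, W=1, U=0, X=1, Z=0) weight 3/616
  … 15 more
Group by Z:
  weight(Z=0) = 13/462
  weight(Z=1) = 10/231
Total weight = 13/462 + 10/231 = 1/14
P(Z=0 | obs) = 13/462 / 1/14 = 13/33
P(Z=1 | obs) = 10/231 / 1/14 = 20/33
argmax = 1

argmax_v P(Z = v | obs) = 1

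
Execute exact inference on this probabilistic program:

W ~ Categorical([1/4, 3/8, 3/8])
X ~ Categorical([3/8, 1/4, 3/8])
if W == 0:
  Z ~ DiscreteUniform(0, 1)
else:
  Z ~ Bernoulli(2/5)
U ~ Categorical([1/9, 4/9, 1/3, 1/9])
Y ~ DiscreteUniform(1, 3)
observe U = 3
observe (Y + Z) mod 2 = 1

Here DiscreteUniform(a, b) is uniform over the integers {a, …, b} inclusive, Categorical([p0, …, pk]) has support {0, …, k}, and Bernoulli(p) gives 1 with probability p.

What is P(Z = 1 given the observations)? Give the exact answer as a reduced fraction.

Enumerate traces; 27 have nonzero weight after conditioning:
  (W=0, X=0, Z=0, U=3, Y=1) weight 1/576
  (W=0, X=0, Z=0, U=3, Y=3) weight 1/576
  (W=0, X=0, Z=1, U=3, Y=2) weight 1/576
  (W=0, X=1, Z=0, U=3, Y=1) weight 1/864
  (W=0, X=1, Z=0, U=3, Y=3) weight 1/864
  (W=0, X=1, Z=1, U=3, Y=2) weight 1/864
  (W=0, X=2, Z=0, U=3, Y=1) weight 1/576
  (W=0, X=2, Z=0, U=3, Y=3) weight 1/576
  … 19 more
Group by Z:
  weight(Z=0) = 23/540
  weight(Z=1) = 17/1080
Total weight = 23/540 + 17/1080 = 7/120
P(Z=0 | obs) = 23/540 / 7/120 = 46/63
P(Z=1 | obs) = 17/1080 / 7/120 = 17/63

P(Z = 1 | obs) = 17/63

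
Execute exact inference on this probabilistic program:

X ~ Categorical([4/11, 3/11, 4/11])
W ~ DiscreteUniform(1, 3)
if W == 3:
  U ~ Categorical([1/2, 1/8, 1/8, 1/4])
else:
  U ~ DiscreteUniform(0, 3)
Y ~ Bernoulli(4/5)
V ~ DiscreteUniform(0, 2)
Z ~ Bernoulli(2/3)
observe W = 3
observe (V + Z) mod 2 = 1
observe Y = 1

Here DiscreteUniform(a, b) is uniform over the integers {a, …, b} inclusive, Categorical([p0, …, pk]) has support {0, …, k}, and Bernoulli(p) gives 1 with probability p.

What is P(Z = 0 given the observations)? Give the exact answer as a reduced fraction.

Enumerate traces; 36 have nonzero weight after conditioning:
  (X=0, W=3, U=0, Y=1, V=0, Z=1) weight 16/1485
  (X=0, W=3, U=0, Y=1, V=1, Z=0) weight 8/1485
  (X=0, W=3, U=0, Y=1, V=2, Z=1) weight 16/1485
  (X=0, W=3, U=1, Y=1, V=0, Z=1) weight 4/1485
  (X=0, W=3, U=1, Y=1, V=1, Z=0) weight 2/1485
  (X=0, W=3, U=1, Y=1, V=2, Z=1) weight 4/1485
  (X=0, W=3, U=2, Y=1, V=0, Z=1) weight 4/1485
  (X=0, W=3, U=2, Y=1, V=1, Z=0) weight 2/1485
  … 28 more
Group by Z:
  weight(Z=0) = 4/135
  weight(Z=1) = 16/135
Total weight = 4/135 + 16/135 = 4/27
P(Z=0 | obs) = 4/135 / 4/27 = 1/5
P(Z=1 | obs) = 16/135 / 4/27 = 4/5

P(Z = 0 | obs) = 1/5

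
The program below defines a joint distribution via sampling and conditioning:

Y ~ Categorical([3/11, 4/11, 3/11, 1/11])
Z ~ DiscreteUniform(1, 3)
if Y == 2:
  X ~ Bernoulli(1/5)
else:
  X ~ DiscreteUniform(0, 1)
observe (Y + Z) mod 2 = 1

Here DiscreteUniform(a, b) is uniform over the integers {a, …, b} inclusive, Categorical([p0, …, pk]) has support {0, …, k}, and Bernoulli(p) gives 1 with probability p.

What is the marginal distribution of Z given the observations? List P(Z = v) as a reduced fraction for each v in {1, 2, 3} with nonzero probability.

P(Z=1) = 6/17, P(Z=2) = 5/17, P(Z=3) = 6/17

Enumerate traces; 12 have nonzero weight after conditioning:
  (Y=0, Z=1, X=0) weight 1/22
  (Y=0, Z=1, X=1) weight 1/22
  (Y=0, Z=3, X=0) weight 1/22
  (Y=0, Z=3, X=1) weight 1/22
  (Y=1, Z=2, X=0) weight 2/33
  (Y=1, Z=2, X=1) weight 2/33
  (Y=2, Z=1, X=0) weight 4/55
  (Y=2, Z=1, X=1) weight 1/55
  … 4 more
Group by Z:
  weight(Z=1) = 2/11
  weight(Z=2) = 5/33
  weight(Z=3) = 2/11
Total weight = 2/11 + 5/33 + 2/11 = 17/33
P(Z=1 | obs) = 2/11 / 17/33 = 6/17
P(Z=2 | obs) = 5/33 / 17/33 = 5/17
P(Z=3 | obs) = 2/11 / 17/33 = 6/17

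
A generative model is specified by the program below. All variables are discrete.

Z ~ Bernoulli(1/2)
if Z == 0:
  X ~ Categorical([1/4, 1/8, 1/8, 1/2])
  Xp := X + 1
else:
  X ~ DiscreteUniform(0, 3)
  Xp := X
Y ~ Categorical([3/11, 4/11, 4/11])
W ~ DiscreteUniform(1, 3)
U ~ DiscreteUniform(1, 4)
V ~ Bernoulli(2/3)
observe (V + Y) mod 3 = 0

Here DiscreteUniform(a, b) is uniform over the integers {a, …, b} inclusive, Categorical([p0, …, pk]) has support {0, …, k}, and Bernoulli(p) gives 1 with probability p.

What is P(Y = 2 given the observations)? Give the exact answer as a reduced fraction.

Enumerate traces; 192 have nonzero weight after conditioning:
  (Z=0, X=0, Y=0, W=1, U=1, V=0) weight 1/1056
  (Z=0, X=0, Y=0, W=1, U=2, V=0) weight 1/1056
  (Z=0, X=0, Y=0, W=1, U=3, V=0) weight 1/1056
  (Z=0, X=0, Y=0, W=1, U=4, V=0) weight 1/1056
  (Z=0, X=0, Y=0, W=2, U=1, V=0) weight 1/1056
  (Z=0, X=0, Y=0, W=2, U=2, V=0) weight 1/1056
  (Z=0, X=0, Y=0, W=2, U=3, V=0) weight 1/1056
  (Z=0, X=0, Y=0, W=2, U=4, V=0) weight 1/1056
  (Z=0, X=0, Y=2, W=1, U=1, V=1) weight 1/396
  … 183 more
Group by Y:
  weight(Y=0) = 1/11
  weight(Y=2) = 8/33
Total weight = 1/11 + 8/33 = 1/3
P(Y=0 | obs) = 1/11 / 1/3 = 3/11
P(Y=2 | obs) = 8/33 / 1/3 = 8/11

P(Y = 2 | obs) = 8/11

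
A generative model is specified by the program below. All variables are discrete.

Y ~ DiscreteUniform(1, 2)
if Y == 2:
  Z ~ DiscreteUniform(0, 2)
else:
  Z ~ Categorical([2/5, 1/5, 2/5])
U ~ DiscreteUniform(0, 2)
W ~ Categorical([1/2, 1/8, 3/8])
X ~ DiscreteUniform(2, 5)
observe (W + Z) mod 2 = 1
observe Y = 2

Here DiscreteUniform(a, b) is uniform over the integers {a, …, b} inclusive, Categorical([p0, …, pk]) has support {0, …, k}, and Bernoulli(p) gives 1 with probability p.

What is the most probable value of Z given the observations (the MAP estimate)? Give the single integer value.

argmax_v P(Z = v | obs) = 1

Enumerate traces; 48 have nonzero weight after conditioning:
  (Y=2, Z=0, U=0, W=1, X=2) weight 1/576
  (Y=2, Z=0, U=0, W=1, X=3) weight 1/576
  (Y=2, Z=0, U=0, W=1, X=4) weight 1/576
  (Y=2, Z=0, U=0, W=1, X=5) weight 1/576
  (Y=2, Z=0, U=1, W=1, X=2) weight 1/576
  (Y=2, Z=0, U=1, W=1, X=3) weight 1/576
  (Y=2, Z=0, U=1, W=1, X=4) weight 1/576
  (Y=2, Z=0, U=1, W=1, X=5) weight 1/576
  (Y=2, Z=1, U=0, W=0, X=2) weight 1/144
  (Y=2, Z=2, U=0, W=1, X=2) weight 1/576
  … 38 more
Group by Z:
  weight(Z=0) = 1/48
  weight(Z=1) = 7/48
  weight(Z=2) = 1/48
Total weight = 1/48 + 7/48 + 1/48 = 3/16
P(Z=0 | obs) = 1/48 / 3/16 = 1/9
P(Z=1 | obs) = 7/48 / 3/16 = 7/9
P(Z=2 | obs) = 1/48 / 3/16 = 1/9
argmax = 1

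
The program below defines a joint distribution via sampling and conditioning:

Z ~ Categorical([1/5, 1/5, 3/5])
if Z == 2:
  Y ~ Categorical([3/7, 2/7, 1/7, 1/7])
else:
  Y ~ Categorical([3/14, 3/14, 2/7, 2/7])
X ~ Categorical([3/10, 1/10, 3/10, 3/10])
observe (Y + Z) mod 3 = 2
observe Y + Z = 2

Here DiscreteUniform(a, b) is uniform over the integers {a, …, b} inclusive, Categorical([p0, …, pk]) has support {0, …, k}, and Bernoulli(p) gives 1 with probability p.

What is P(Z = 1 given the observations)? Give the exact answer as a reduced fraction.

P(Z = 1 | obs) = 3/25

Enumerate traces; 12 have nonzero weight after conditioning:
  (Z=0, Y=2, X=0) weight 3/175
  (Z=0, Y=2, X=1) weight 1/175
  (Z=0, Y=2, X=2) weight 3/175
  (Z=0, Y=2, X=3) weight 3/175
  (Z=1, Y=1, X=0) weight 9/700
  (Z=1, Y=1, X=1) weight 3/700
  (Z=1, Y=1, X=2) weight 9/700
  (Z=1, Y=1, X=3) weight 9/700
  (Z=2, Y=0, X=0) weight 27/350
  … 3 more
Group by Z:
  weight(Z=0) = 2/35
  weight(Z=1) = 3/70
  weight(Z=2) = 9/35
Total weight = 2/35 + 3/70 + 9/35 = 5/14
P(Z=0 | obs) = 2/35 / 5/14 = 4/25
P(Z=1 | obs) = 3/70 / 5/14 = 3/25
P(Z=2 | obs) = 9/35 / 5/14 = 18/25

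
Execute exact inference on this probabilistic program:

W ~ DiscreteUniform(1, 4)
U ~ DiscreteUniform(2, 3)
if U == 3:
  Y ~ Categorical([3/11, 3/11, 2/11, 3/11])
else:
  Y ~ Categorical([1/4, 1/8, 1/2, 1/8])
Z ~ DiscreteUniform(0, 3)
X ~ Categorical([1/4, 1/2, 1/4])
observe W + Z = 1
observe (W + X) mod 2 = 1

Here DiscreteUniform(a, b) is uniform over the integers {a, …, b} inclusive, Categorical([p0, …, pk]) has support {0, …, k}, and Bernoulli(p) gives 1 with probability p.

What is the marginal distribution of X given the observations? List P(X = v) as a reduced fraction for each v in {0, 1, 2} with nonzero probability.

Enumerate traces; 16 have nonzero weight after conditioning:
  (W=1, U=2, Y=0, Z=0, X=0) weight 1/512
  (W=1, U=2, Y=0, Z=0, X=2) weight 1/512
  (W=1, U=2, Y=1, Z=0, X=0) weight 1/1024
  (W=1, U=2, Y=1, Z=0, X=2) weight 1/1024
  (W=1, U=2, Y=2, Z=0, X=0) weight 1/256
  (W=1, U=2, Y=2, Z=0, X=2) weight 1/256
  (W=1, U=2, Y=3, Z=0, X=0) weight 1/1024
  (W=1, U=2, Y=3, Z=0, X=2) weight 1/1024
  … 8 more
Group by X:
  weight(X=0) = 1/64
  weight(X=2) = 1/64
Total weight = 1/64 + 1/64 = 1/32
P(X=0 | obs) = 1/64 / 1/32 = 1/2
P(X=2 | obs) = 1/64 / 1/32 = 1/2

P(X=0) = 1/2, P(X=2) = 1/2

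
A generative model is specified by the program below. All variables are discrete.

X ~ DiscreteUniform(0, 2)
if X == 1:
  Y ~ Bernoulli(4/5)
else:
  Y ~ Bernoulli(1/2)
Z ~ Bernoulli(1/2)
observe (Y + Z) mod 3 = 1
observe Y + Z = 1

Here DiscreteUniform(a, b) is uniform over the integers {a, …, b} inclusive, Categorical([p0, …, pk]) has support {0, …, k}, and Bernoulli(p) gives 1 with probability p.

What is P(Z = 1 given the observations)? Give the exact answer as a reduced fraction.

Enumerate traces; 6 have nonzero weight after conditioning:
  (X=0, Y=0, Z=1) weight 1/12
  (X=0, Y=1, Z=0) weight 1/12
  (X=1, Y=0, Z=1) weight 1/30
  (X=1, Y=1, Z=0) weight 2/15
  (X=2, Y=0, Z=1) weight 1/12
  (X=2, Y=1, Z=0) weight 1/12
Group by Z:
  weight(Z=0) = 3/10
  weight(Z=1) = 1/5
Total weight = 3/10 + 1/5 = 1/2
P(Z=0 | obs) = 3/10 / 1/2 = 3/5
P(Z=1 | obs) = 1/5 / 1/2 = 2/5

P(Z = 1 | obs) = 2/5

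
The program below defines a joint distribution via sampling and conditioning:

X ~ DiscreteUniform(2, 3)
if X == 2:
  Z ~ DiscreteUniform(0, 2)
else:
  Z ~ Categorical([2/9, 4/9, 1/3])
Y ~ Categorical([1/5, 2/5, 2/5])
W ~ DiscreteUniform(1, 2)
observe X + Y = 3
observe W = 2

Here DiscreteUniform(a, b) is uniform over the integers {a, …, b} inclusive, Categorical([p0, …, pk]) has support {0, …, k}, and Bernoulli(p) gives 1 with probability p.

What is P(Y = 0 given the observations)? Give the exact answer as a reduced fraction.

Enumerate traces; 6 have nonzero weight after conditioning:
  (X=2, Z=0, Y=1, W=2) weight 1/30
  (X=2, Z=1, Y=1, W=2) weight 1/30
  (X=2, Z=2, Y=1, W=2) weight 1/30
  (X=3, Z=0, Y=0, W=2) weight 1/90
  (X=3, Z=1, Y=0, W=2) weight 1/45
  (X=3, Z=2, Y=0, W=2) weight 1/60
Group by Y:
  weight(Y=0) = 1/20
  weight(Y=1) = 1/10
Total weight = 1/20 + 1/10 = 3/20
P(Y=0 | obs) = 1/20 / 3/20 = 1/3
P(Y=1 | obs) = 1/10 / 3/20 = 2/3

P(Y = 0 | obs) = 1/3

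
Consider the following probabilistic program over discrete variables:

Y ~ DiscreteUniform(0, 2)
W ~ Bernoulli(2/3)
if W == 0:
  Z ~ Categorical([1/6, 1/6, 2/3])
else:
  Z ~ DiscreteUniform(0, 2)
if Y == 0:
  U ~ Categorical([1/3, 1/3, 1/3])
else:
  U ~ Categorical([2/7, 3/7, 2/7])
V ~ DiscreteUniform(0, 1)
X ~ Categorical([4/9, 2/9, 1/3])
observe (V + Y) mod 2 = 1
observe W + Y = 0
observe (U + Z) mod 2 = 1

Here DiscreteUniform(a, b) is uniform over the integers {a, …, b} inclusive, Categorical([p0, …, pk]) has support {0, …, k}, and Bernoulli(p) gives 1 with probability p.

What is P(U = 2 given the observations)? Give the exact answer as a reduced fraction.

Enumerate traces; 12 have nonzero weight after conditioning:
  (Y=0, W=0, Z=0, U=1, V=1, X=0) weight 1/729
  (Y=0, W=0, Z=0, U=1, V=1, X=1) weight 1/1458
  (Y=0, W=0, Z=0, U=1, V=1, X=2) weight 1/972
  (Y=0, W=0, Z=1, U=0, V=1, X=0) weight 1/729
  (Y=0, W=0, Z=1, U=0, V=1, X=1) weight 1/1458
  (Y=0, W=0, Z=1, U=0, V=1, X=2) weight 1/972
  (Y=0, W=0, Z=1, U=2, V=1, X=0) weight 1/729
  (Y=0, W=0, Z=1, U=2, V=1, X=1) weight 1/1458
  … 4 more
Group by U:
  weight(U=0) = 1/324
  weight(U=1) = 5/324
  weight(U=2) = 1/324
Total weight = 1/324 + 5/324 + 1/324 = 7/324
P(U=0 | obs) = 1/324 / 7/324 = 1/7
P(U=1 | obs) = 5/324 / 7/324 = 5/7
P(U=2 | obs) = 1/324 / 7/324 = 1/7

P(U = 2 | obs) = 1/7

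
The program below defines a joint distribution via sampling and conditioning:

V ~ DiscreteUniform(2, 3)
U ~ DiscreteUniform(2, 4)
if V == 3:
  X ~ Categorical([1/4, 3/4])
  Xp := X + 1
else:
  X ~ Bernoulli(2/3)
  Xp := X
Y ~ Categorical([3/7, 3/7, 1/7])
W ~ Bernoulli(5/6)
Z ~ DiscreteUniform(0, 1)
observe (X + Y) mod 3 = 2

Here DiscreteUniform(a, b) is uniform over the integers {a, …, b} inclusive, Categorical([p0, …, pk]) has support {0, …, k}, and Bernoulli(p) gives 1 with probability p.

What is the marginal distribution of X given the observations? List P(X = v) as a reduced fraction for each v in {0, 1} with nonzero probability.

Enumerate traces; 48 have nonzero weight after conditioning:
  (V=2, U=2, X=0, Y=2, W=0, Z=0) weight 1/1512
  (V=2, U=2, X=0, Y=2, W=0, Z=1) weight 1/1512
  (V=2, U=2, X=0, Y=2, W=1, Z=0) weight 5/1512
  (V=2, U=2, X=0, Y=2, W=1, Z=1) weight 5/1512
  (V=2, U=2, X=1, Y=1, W=0, Z=0) weight 1/252
  (V=2, U=2, X=1, Y=1, W=0, Z=1) weight 1/252
  (V=2, U=2, X=1, Y=1, W=1, Z=0) weight 5/252
  (V=2, U=2, X=1, Y=1, W=1, Z=1) weight 5/252
  … 40 more
Group by X:
  weight(X=0) = 1/24
  weight(X=1) = 17/56
Total weight = 1/24 + 17/56 = 29/84
P(X=0 | obs) = 1/24 / 29/84 = 7/58
P(X=1 | obs) = 17/56 / 29/84 = 51/58

P(X=0) = 7/58, P(X=1) = 51/58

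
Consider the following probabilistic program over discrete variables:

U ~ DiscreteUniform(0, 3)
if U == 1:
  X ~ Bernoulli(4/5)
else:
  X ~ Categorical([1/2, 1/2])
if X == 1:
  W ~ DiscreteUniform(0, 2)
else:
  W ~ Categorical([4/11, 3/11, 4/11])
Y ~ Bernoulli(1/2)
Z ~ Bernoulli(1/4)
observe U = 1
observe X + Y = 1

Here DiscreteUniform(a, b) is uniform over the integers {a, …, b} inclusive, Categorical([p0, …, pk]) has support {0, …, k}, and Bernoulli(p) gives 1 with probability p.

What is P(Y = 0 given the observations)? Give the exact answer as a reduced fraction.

Enumerate traces; 12 have nonzero weight after conditioning:
  (U=1, X=0, W=0, Y=1, Z=0) weight 3/440
  (U=1, X=0, W=0, Y=1, Z=1) weight 1/440
  (U=1, X=0, W=1, Y=1, Z=0) weight 9/1760
  (U=1, X=0, W=1, Y=1, Z=1) weight 3/1760
  (U=1, X=0, W=2, Y=1, Z=0) weight 3/440
  (U=1, X=0, W=2, Y=1, Z=1) weight 1/440
  (U=1, X=1, W=0, Y=0, Z=0) weight 1/40
  (U=1, X=1, W=0, Y=0, Z=1) weight 1/120
  … 4 more
Group by Y:
  weight(Y=0) = 1/10
  weight(Y=1) = 1/40
Total weight = 1/10 + 1/40 = 1/8
P(Y=0 | obs) = 1/10 / 1/8 = 4/5
P(Y=1 | obs) = 1/40 / 1/8 = 1/5

P(Y = 0 | obs) = 4/5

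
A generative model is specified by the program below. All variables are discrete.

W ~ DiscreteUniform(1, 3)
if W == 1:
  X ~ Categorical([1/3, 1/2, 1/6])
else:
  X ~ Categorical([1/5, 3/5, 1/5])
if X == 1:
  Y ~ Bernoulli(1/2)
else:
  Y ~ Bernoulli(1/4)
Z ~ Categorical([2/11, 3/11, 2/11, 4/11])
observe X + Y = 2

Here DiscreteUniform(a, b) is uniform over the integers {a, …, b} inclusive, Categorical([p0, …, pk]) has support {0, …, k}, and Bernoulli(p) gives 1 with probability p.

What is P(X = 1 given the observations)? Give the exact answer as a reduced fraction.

Enumerate traces; 24 have nonzero weight after conditioning:
  (W=1, X=1, Y=1, Z=0) weight 1/66
  (W=1, X=1, Y=1, Z=1) weight 1/44
  (W=1, X=1, Y=1, Z=2) weight 1/66
  (W=1, X=1, Y=1, Z=3) weight 1/33
  (W=1, X=2, Y=0, Z=0) weight 1/132
  (W=1, X=2, Y=0, Z=1) weight 1/88
  (W=1, X=2, Y=0, Z=2) weight 1/132
  (W=1, X=2, Y=0, Z=3) weight 1/66
  … 16 more
Group by X:
  weight(X=1) = 17/60
  weight(X=2) = 17/120
Total weight = 17/60 + 17/120 = 17/40
P(X=1 | obs) = 17/60 / 17/40 = 2/3
P(X=2 | obs) = 17/120 / 17/40 = 1/3

P(X = 1 | obs) = 2/3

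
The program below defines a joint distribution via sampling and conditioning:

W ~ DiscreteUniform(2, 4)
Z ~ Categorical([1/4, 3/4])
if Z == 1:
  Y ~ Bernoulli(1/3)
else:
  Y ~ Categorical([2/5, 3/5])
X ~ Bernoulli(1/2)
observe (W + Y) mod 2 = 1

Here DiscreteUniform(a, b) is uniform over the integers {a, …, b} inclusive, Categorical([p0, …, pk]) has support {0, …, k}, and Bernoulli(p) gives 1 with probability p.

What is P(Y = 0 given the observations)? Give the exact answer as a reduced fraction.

Enumerate traces; 12 have nonzero weight after conditioning:
  (W=2, Z=0, Y=1, X=0) weight 1/40
  (W=2, Z=0, Y=1, X=1) weight 1/40
  (W=2, Z=1, Y=1, X=0) weight 1/24
  (W=2, Z=1, Y=1, X=1) weight 1/24
  (W=3, Z=0, Y=0, X=0) weight 1/60
  (W=3, Z=0, Y=0, X=1) weight 1/60
  (W=3, Z=1, Y=0, X=0) weight 1/12
  (W=3, Z=1, Y=0, X=1) weight 1/12
  … 4 more
Group by Y:
  weight(Y=0) = 1/5
  weight(Y=1) = 4/15
Total weight = 1/5 + 4/15 = 7/15
P(Y=0 | obs) = 1/5 / 7/15 = 3/7
P(Y=1 | obs) = 4/15 / 7/15 = 4/7

P(Y = 0 | obs) = 3/7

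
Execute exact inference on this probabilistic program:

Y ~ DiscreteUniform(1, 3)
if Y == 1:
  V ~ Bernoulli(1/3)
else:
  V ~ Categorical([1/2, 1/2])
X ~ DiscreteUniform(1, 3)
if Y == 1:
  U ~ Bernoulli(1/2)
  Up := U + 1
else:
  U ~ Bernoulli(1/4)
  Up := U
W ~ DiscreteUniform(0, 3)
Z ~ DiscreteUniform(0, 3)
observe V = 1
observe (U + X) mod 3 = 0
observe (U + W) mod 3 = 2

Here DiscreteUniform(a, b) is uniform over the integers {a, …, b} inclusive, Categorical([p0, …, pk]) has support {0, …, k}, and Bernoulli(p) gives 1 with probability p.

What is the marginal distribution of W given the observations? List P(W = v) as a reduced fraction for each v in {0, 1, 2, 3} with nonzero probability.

P(W=1) = 5/16, P(W=2) = 11/16

Enumerate traces; 24 have nonzero weight after conditioning:
  (Y=1, V=1, X=2, U=1, W=1, Z=0) weight 1/864
  (Y=1, V=1, X=2, U=1, W=1, Z=1) weight 1/864
  (Y=1, V=1, X=2, U=1, W=1, Z=2) weight 1/864
  (Y=1, V=1, X=2, U=1, W=1, Z=3) weight 1/864
  (Y=1, V=1, X=3, U=0, W=2, Z=0) weight 1/864
  (Y=1, V=1, X=3, U=0, W=2, Z=1) weight 1/864
  (Y=1, V=1, X=3, U=0, W=2, Z=2) weight 1/864
  (Y=1, V=1, X=3, U=0, W=2, Z=3) weight 1/864
  … 16 more
Group by W:
  weight(W=1) = 5/432
  weight(W=2) = 11/432
Total weight = 5/432 + 11/432 = 1/27
P(W=1 | obs) = 5/432 / 1/27 = 5/16
P(W=2 | obs) = 11/432 / 1/27 = 11/16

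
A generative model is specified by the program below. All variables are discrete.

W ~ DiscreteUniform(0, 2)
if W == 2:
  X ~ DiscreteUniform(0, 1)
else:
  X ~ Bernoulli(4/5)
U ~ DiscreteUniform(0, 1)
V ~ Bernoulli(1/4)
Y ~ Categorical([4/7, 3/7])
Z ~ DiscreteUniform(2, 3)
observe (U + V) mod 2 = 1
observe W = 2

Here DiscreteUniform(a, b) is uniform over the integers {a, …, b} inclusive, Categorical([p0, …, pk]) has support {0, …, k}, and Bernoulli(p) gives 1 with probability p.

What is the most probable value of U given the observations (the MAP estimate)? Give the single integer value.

argmax_v P(U = v | obs) = 1

Enumerate traces; 16 have nonzero weight after conditioning:
  (W=2, X=0, U=0, V=1, Y=0, Z=2) weight 1/168
  (W=2, X=0, U=0, V=1, Y=0, Z=3) weight 1/168
  (W=2, X=0, U=0, V=1, Y=1, Z=2) weight 1/224
  (W=2, X=0, U=0, V=1, Y=1, Z=3) weight 1/224
  (W=2, X=0, U=1, V=0, Y=0, Z=2) weight 1/56
  (W=2, X=0, U=1, V=0, Y=0, Z=3) weight 1/56
  (W=2, X=0, U=1, V=0, Y=1, Z=2) weight 3/224
  (W=2, X=0, U=1, V=0, Y=1, Z=3) weight 3/224
  … 8 more
Group by U:
  weight(U=0) = 1/24
  weight(U=1) = 1/8
Total weight = 1/24 + 1/8 = 1/6
P(U=0 | obs) = 1/24 / 1/6 = 1/4
P(U=1 | obs) = 1/8 / 1/6 = 3/4
argmax = 1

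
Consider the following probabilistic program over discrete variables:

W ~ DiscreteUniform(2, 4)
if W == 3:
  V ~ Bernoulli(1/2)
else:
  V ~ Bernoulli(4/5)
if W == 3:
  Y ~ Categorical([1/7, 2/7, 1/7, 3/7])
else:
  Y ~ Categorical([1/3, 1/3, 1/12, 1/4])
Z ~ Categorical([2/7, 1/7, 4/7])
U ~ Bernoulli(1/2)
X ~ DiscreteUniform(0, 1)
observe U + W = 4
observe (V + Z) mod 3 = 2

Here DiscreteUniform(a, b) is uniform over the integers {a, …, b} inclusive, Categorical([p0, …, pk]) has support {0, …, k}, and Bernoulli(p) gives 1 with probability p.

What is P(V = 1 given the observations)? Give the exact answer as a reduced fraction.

Enumerate traces; 32 have nonzero weight after conditioning:
  (W=3, V=0, Y=0, Z=2, U=1, X=0) weight 1/294
  (W=3, V=0, Y=0, Z=2, U=1, X=1) weight 1/294
  (W=3, V=0, Y=1, Z=2, U=1, X=0) weight 1/147
  (W=3, V=0, Y=1, Z=2, U=1, X=1) weight 1/147
  (W=3, V=0, Y=2, Z=2, U=1, X=0) weight 1/294
  (W=3, V=0, Y=2, Z=2, U=1, X=1) weight 1/294
  (W=3, V=0, Y=3, Z=2, U=1, X=0) weight 1/98
  (W=3, V=0, Y=3, Z=2, U=1, X=1) weight 1/98
  (W=3, V=1, Y=0, Z=1, U=1, X=0) weight 1/1176
  … 23 more
Group by V:
  weight(V=0) = 1/15
  weight(V=1) = 13/420
Total weight = 1/15 + 13/420 = 41/420
P(V=0 | obs) = 1/15 / 41/420 = 28/41
P(V=1 | obs) = 13/420 / 41/420 = 13/41

P(V = 1 | obs) = 13/41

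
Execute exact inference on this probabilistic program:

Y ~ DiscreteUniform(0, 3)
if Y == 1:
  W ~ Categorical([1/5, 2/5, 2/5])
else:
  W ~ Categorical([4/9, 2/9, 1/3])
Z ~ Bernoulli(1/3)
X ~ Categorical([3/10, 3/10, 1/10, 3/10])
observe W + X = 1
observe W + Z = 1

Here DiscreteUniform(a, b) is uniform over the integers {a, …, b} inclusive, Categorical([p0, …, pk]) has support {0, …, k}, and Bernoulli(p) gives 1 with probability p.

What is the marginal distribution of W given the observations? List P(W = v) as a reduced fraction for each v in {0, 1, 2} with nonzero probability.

P(W=0) = 23/55, P(W=1) = 32/55

Enumerate traces; 8 have nonzero weight after conditioning:
  (Y=0, W=0, Z=1, X=1) weight 1/90
  (Y=0, W=1, Z=0, X=0) weight 1/90
  (Y=1, W=0, Z=1, X=1) weight 1/200
  (Y=1, W=1, Z=0, X=0) weight 1/50
  (Y=2, W=0, Z=1, X=1) weight 1/90
  (Y=2, W=1, Z=0, X=0) weight 1/90
  (Y=3, W=0, Z=1, X=1) weight 1/90
  (Y=3, W=1, Z=0, X=0) weight 1/90
Group by W:
  weight(W=0) = 23/600
  weight(W=1) = 4/75
Total weight = 23/600 + 4/75 = 11/120
P(W=0 | obs) = 23/600 / 11/120 = 23/55
P(W=1 | obs) = 4/75 / 11/120 = 32/55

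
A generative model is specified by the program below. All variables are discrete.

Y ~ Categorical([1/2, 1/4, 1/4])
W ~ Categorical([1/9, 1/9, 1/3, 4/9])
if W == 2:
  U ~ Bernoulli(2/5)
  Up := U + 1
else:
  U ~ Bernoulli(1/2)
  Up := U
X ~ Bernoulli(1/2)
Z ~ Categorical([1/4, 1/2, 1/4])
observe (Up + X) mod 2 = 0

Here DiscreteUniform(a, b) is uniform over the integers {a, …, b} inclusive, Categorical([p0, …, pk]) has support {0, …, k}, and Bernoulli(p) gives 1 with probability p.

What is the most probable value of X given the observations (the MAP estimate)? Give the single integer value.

argmax_v P(X = v | obs) = 1

Enumerate traces; 72 have nonzero weight after conditioning:
  (Y=0, W=0, U=0, X=0, Z=0) weight 1/288
  (Y=0, W=0, U=0, X=0, Z=1) weight 1/144
  (Y=0, W=0, U=0, X=0, Z=2) weight 1/288
  (Y=0, W=0, U=1, X=1, Z=0) weight 1/288
  (Y=0, W=0, U=1, X=1, Z=1) weight 1/144
  (Y=0, W=0, U=1, X=1, Z=2) weight 1/288
  (Y=0, W=1, U=0, X=0, Z=0) weight 1/288
  (Y=0, W=1, U=0, X=0, Z=1) weight 1/144
  … 64 more
Group by X:
  weight(X=0) = 7/30
  weight(X=1) = 4/15
Total weight = 7/30 + 4/15 = 1/2
P(X=0 | obs) = 7/30 / 1/2 = 7/15
P(X=1 | obs) = 4/15 / 1/2 = 8/15
argmax = 1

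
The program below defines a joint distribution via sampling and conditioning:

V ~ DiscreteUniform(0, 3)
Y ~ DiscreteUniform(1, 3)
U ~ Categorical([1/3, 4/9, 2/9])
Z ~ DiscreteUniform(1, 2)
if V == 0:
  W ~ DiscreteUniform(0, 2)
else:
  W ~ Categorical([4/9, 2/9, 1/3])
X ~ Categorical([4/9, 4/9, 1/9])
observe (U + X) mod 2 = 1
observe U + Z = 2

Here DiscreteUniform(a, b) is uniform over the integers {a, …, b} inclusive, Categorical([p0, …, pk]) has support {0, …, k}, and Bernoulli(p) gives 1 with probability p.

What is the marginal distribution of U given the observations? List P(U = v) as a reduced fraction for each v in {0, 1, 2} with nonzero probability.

P(U=0) = 3/8, P(U=1) = 5/8

Enumerate traces; 108 have nonzero weight after conditioning:
  (V=0, Y=1, U=0, Z=2, W=0, X=1) weight 1/486
  (V=0, Y=1, U=0, Z=2, W=1, X=1) weight 1/486
  (V=0, Y=1, U=0, Z=2, W=2, X=1) weight 1/486
  (V=0, Y=1, U=1, Z=1, W=0, X=0) weight 2/729
  (V=0, Y=1, U=1, Z=1, W=0, X=2) weight 1/1458
  (V=0, Y=1, U=1, Z=1, W=1, X=0) weight 2/729
  (V=0, Y=1, U=1, Z=1, W=1, X=2) weight 1/1458
  (V=0, Y=1, U=1, Z=1, W=2, X=0) weight 2/729
  … 100 more
Group by U:
  weight(U=0) = 2/27
  weight(U=1) = 10/81
Total weight = 2/27 + 10/81 = 16/81
P(U=0 | obs) = 2/27 / 16/81 = 3/8
P(U=1 | obs) = 10/81 / 16/81 = 5/8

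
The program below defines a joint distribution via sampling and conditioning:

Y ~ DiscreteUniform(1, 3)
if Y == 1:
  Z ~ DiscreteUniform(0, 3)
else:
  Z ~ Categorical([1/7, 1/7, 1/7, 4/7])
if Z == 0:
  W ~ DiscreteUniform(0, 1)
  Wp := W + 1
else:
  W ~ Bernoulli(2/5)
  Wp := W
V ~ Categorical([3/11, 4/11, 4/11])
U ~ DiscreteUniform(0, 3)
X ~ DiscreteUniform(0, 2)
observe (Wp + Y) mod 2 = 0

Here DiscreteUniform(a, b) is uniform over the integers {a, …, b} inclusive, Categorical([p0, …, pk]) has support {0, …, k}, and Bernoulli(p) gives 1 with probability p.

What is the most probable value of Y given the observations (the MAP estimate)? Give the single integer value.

argmax_v P(Y = v | obs) = 2

Enumerate traces; 432 have nonzero weight after conditioning:
  (Y=1, Z=0, W=0, V=0, U=0, X=0) weight 1/1056
  (Y=1, Z=0, W=0, V=0, U=0, X=1) weight 1/1056
  (Y=1, Z=0, W=0, V=0, U=0, X=2) weight 1/1056
  (Y=1, Z=0, W=0, V=0, U=1, X=0) weight 1/1056
  (Y=1, Z=0, W=0, V=0, U=1, X=1) weight 1/1056
  (Y=1, Z=0, W=0, V=0, U=1, X=2) weight 1/1056
  (Y=1, Z=0, W=0, V=0, U=2, X=0) weight 1/1056
  (Y=1, Z=0, W=0, V=0, U=2, X=1) weight 1/1056
  (Y=2, Z=0, W=1, V=0, U=0, X=0) weight 1/1848
  (Y=3, Z=0, W=0, V=0, U=0, X=0) weight 1/1848
  … 422 more
Group by Y:
  weight(Y=1) = 17/120
  weight(Y=2) = 41/210
  weight(Y=3) = 29/210
Total weight = 17/120 + 41/210 + 29/210 = 19/40
P(Y=1 | obs) = 17/120 / 19/40 = 17/57
P(Y=2 | obs) = 41/210 / 19/40 = 164/399
P(Y=3 | obs) = 29/210 / 19/40 = 116/399
argmax = 2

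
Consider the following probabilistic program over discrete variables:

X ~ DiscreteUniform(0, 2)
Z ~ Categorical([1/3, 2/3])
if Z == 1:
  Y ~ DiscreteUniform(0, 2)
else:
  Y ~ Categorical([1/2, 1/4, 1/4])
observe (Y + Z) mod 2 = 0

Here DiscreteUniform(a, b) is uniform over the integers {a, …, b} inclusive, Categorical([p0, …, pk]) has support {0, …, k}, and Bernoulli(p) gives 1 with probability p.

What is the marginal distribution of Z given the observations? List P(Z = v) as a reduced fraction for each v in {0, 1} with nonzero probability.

P(Z=0) = 9/17, P(Z=1) = 8/17

Enumerate traces; 9 have nonzero weight after conditioning:
  (X=0, Z=0, Y=0) weight 1/18
  (X=0, Z=0, Y=2) weight 1/36
  (X=0, Z=1, Y=1) weight 2/27
  (X=1, Z=0, Y=0) weight 1/18
  (X=1, Z=0, Y=2) weight 1/36
  (X=1, Z=1, Y=1) weight 2/27
  (X=2, Z=0, Y=0) weight 1/18
  (X=2, Z=0, Y=2) weight 1/36
  … 1 more
Group by Z:
  weight(Z=0) = 1/4
  weight(Z=1) = 2/9
Total weight = 1/4 + 2/9 = 17/36
P(Z=0 | obs) = 1/4 / 17/36 = 9/17
P(Z=1 | obs) = 2/9 / 17/36 = 8/17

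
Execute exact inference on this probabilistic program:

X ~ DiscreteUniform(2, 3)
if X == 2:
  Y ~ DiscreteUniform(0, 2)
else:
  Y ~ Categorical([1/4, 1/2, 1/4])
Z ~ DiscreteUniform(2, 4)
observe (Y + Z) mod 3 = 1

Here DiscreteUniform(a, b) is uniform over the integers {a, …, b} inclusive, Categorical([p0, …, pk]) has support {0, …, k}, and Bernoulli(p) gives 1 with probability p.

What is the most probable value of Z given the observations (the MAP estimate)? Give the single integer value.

Enumerate traces; 6 have nonzero weight after conditioning:
  (X=2, Y=0, Z=4) weight 1/18
  (X=2, Y=1, Z=3) weight 1/18
  (X=2, Y=2, Z=2) weight 1/18
  (X=3, Y=0, Z=4) weight 1/24
  (X=3, Y=1, Z=3) weight 1/12
  (X=3, Y=2, Z=2) weight 1/24
Group by Z:
  weight(Z=2) = 7/72
  weight(Z=3) = 5/36
  weight(Z=4) = 7/72
Total weight = 7/72 + 5/36 + 7/72 = 1/3
P(Z=2 | obs) = 7/72 / 1/3 = 7/24
P(Z=3 | obs) = 5/36 / 1/3 = 5/12
P(Z=4 | obs) = 7/72 / 1/3 = 7/24
argmax = 3

argmax_v P(Z = v | obs) = 3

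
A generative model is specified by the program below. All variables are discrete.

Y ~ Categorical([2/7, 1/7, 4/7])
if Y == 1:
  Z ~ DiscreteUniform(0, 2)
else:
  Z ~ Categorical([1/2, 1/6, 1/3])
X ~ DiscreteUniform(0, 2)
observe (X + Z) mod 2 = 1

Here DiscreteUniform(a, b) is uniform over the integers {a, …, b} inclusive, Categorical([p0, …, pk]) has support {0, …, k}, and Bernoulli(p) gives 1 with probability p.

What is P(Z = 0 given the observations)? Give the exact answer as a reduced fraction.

P(Z = 0 | obs) = 2/5

Enumerate traces; 12 have nonzero weight after conditioning:
  (Y=0, Z=0, X=1) weight 1/21
  (Y=0, Z=1, X=0) weight 1/63
  (Y=0, Z=1, X=2) weight 1/63
  (Y=0, Z=2, X=1) weight 2/63
  (Y=1, Z=0, X=1) weight 1/63
  (Y=1, Z=1, X=0) weight 1/63
  (Y=1, Z=1, X=2) weight 1/63
  (Y=1, Z=2, X=1) weight 1/63
  … 4 more
Group by Z:
  weight(Z=0) = 10/63
  weight(Z=1) = 8/63
  weight(Z=2) = 1/9
Total weight = 10/63 + 8/63 + 1/9 = 25/63
P(Z=0 | obs) = 10/63 / 25/63 = 2/5
P(Z=1 | obs) = 8/63 / 25/63 = 8/25
P(Z=2 | obs) = 1/9 / 25/63 = 7/25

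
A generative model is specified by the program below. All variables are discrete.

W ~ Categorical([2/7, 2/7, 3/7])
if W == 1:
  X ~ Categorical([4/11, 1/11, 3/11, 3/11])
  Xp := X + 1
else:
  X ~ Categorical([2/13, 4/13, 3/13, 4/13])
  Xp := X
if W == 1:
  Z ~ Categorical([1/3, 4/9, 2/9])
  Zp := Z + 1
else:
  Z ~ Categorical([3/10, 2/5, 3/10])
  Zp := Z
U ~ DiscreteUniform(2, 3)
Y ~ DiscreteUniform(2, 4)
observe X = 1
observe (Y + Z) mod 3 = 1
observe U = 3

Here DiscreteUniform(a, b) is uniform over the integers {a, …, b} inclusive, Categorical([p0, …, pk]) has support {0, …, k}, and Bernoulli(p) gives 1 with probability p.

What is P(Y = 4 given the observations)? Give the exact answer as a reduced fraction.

P(Y = 4 | obs) = 112/369

Enumerate traces; 9 have nonzero weight after conditioning:
  (W=0, X=1, Z=0, U=3, Y=4) weight 2/455
  (W=0, X=1, Z=1, U=3, Y=3) weight 8/1365
  (W=0, X=1, Z=2, U=3, Y=2) weight 2/455
  (W=1, X=1, Z=0, U=3, Y=4) weight 1/693
  (W=1, X=1, Z=1, U=3, Y=3) weight 4/2079
  (W=1, X=1, Z=2, U=3, Y=2) weight 2/2079
  (W=2, X=1, Z=0, U=3, Y=4) weight 3/455
  (W=2, X=1, Z=1, U=3, Y=3) weight 4/455
  … 1 more
Group by Y:
  weight(Y=2) = 323/27027
  weight(Y=3) = 64/3861
  weight(Y=4) = 16/1287
Total weight = 323/27027 + 64/3861 + 16/1287 = 41/1001
P(Y=2 | obs) = 323/27027 / 41/1001 = 323/1107
P(Y=3 | obs) = 64/3861 / 41/1001 = 448/1107
P(Y=4 | obs) = 16/1287 / 41/1001 = 112/369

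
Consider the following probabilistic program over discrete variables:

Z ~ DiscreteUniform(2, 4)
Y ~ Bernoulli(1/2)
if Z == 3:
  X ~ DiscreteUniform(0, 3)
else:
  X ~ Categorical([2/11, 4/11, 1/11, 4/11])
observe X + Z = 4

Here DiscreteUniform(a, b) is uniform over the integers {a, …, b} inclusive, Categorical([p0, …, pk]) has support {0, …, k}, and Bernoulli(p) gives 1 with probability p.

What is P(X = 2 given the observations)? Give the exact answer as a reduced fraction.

Enumerate traces; 6 have nonzero weight after conditioning:
  (Z=2, Y=0, X=2) weight 1/66
  (Z=2, Y=1, X=2) weight 1/66
  (Z=3, Y=0, X=1) weight 1/24
  (Z=3, Y=1, X=1) weight 1/24
  (Z=4, Y=0, X=0) weight 1/33
  (Z=4, Y=1, X=0) weight 1/33
Group by X:
  weight(X=0) = 2/33
  weight(X=1) = 1/12
  weight(X=2) = 1/33
Total weight = 2/33 + 1/12 + 1/33 = 23/132
P(X=0 | obs) = 2/33 / 23/132 = 8/23
P(X=1 | obs) = 1/12 / 23/132 = 11/23
P(X=2 | obs) = 1/33 / 23/132 = 4/23

P(X = 2 | obs) = 4/23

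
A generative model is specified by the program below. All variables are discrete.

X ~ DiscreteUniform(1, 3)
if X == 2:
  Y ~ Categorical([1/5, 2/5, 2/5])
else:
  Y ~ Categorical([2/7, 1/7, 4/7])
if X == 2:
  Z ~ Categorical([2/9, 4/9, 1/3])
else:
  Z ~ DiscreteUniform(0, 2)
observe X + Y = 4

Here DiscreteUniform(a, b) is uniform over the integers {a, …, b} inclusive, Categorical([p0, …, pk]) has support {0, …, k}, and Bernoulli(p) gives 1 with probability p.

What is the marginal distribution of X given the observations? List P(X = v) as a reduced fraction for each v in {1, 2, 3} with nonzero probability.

Enumerate traces; 6 have nonzero weight after conditioning:
  (X=2, Y=2, Z=0) weight 4/135
  (X=2, Y=2, Z=1) weight 8/135
  (X=2, Y=2, Z=2) weight 2/45
  (X=3, Y=1, Z=0) weight 1/63
  (X=3, Y=1, Z=1) weight 1/63
  (X=3, Y=1, Z=2) weight 1/63
Group by X:
  weight(X=2) = 2/15
  weight(X=3) = 1/21
Total weight = 2/15 + 1/21 = 19/105
P(X=2 | obs) = 2/15 / 19/105 = 14/19
P(X=3 | obs) = 1/21 / 19/105 = 5/19

P(X=2) = 14/19, P(X=3) = 5/19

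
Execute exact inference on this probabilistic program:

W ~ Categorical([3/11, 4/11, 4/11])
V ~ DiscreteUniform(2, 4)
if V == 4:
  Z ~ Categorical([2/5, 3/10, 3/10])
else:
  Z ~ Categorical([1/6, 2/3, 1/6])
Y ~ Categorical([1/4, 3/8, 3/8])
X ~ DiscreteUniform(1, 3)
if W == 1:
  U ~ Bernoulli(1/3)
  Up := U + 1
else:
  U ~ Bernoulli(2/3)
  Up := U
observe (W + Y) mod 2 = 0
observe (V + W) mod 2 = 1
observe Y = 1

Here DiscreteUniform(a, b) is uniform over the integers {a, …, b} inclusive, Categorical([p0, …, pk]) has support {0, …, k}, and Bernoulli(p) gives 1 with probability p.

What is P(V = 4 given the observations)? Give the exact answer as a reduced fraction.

P(V = 4 | obs) = 1/2

Enumerate traces; 36 have nonzero weight after conditioning:
  (W=1, V=2, Z=0, Y=1, X=1, U=0) weight 1/594
  (W=1, V=2, Z=0, Y=1, X=1, U=1) weight 1/1188
  (W=1, V=2, Z=0, Y=1, X=2, U=0) weight 1/594
  (W=1, V=2, Z=0, Y=1, X=2, U=1) weight 1/1188
  (W=1, V=2, Z=0, Y=1, X=3, U=0) weight 1/594
  (W=1, V=2, Z=0, Y=1, X=3, U=1) weight 1/1188
  (W=1, V=2, Z=1, Y=1, X=1, U=0) weight 2/297
  (W=1, V=2, Z=1, Y=1, X=1, U=1) weight 1/297
  (W=1, V=4, Z=0, Y=1, X=1, U=0) weight 2/495
  … 27 more
Group by V:
  weight(V=2) = 1/22
  weight(V=4) = 1/22
Total weight = 1/22 + 1/22 = 1/11
P(V=2 | obs) = 1/22 / 1/11 = 1/2
P(V=4 | obs) = 1/22 / 1/11 = 1/2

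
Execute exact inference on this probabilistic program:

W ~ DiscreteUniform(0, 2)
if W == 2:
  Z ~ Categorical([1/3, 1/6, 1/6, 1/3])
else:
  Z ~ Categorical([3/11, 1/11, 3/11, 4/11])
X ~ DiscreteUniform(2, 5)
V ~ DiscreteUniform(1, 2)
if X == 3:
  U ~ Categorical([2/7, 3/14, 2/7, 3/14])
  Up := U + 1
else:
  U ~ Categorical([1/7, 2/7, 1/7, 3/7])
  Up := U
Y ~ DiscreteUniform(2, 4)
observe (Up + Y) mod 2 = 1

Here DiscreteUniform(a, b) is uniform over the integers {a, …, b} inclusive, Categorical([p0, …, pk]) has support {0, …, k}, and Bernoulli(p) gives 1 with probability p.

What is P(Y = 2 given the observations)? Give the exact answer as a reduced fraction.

Enumerate traces; 576 have nonzero weight after conditioning:
  (W=0, Z=0, X=2, V=1, U=0, Y=3) weight 1/1848
  (W=0, Z=0, X=2, V=1, U=1, Y=2) weight 1/924
  (W=0, Z=0, X=2, V=1, U=1, Y=4) weight 1/924
  (W=0, Z=0, X=2, V=1, U=2, Y=3) weight 1/1848
  (W=0, Z=0, X=2, V=1, U=3, Y=2) weight 1/616
  (W=0, Z=0, X=2, V=1, U=3, Y=4) weight 1/616
  (W=0, Z=0, X=2, V=2, U=0, Y=3) weight 1/1848
  (W=0, Z=0, X=2, V=2, U=1, Y=2) weight 1/924
  … 568 more
Group by Y:
  weight(Y=2) = 19/84
  weight(Y=3) = 3/28
  weight(Y=4) = 19/84
Total weight = 19/84 + 3/28 + 19/84 = 47/84
P(Y=2 | obs) = 19/84 / 47/84 = 19/47
P(Y=3 | obs) = 3/28 / 47/84 = 9/47
P(Y=4 | obs) = 19/84 / 47/84 = 19/47

P(Y = 2 | obs) = 19/47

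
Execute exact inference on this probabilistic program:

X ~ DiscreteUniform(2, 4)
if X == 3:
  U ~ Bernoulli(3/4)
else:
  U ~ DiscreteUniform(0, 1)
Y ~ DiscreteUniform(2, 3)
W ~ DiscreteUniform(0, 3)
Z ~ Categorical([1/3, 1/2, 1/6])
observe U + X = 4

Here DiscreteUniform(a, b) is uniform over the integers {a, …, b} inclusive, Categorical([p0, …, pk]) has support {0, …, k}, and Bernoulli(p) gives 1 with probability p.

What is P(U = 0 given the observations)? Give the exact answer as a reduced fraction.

P(U = 0 | obs) = 2/5

Enumerate traces; 48 have nonzero weight after conditioning:
  (X=3, U=1, Y=2, W=0, Z=0) weight 1/96
  (X=3, U=1, Y=2, W=0, Z=1) weight 1/64
  (X=3, U=1, Y=2, W=0, Z=2) weight 1/192
  (X=3, U=1, Y=2, W=1, Z=0) weight 1/96
  (X=3, U=1, Y=2, W=1, Z=1) weight 1/64
  (X=3, U=1, Y=2, W=1, Z=2) weight 1/192
  (X=3, U=1, Y=2, W=2, Z=0) weight 1/96
  (X=3, U=1, Y=2, W=2, Z=1) weight 1/64
  (X=4, U=0, Y=2, W=0, Z=0) weight 1/144
  … 39 more
Group by U:
  weight(U=0) = 1/6
  weight(U=1) = 1/4
Total weight = 1/6 + 1/4 = 5/12
P(U=0 | obs) = 1/6 / 5/12 = 2/5
P(U=1 | obs) = 1/4 / 5/12 = 3/5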